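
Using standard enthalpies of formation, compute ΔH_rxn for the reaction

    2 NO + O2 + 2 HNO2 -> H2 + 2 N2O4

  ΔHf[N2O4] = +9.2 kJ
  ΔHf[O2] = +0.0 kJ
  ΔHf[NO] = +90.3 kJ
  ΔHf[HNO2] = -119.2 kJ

ΔH_rxn = 76.2 kJ

Products: 1·(+0.0) + 2·(+9.2) = +18.4
Reactants: 2·(+90.3) + 1·(+0.0) + 2·(-119.2) = -57.8
ΔH_rxn = (+18.4) − (-57.8) = 76.2 kJ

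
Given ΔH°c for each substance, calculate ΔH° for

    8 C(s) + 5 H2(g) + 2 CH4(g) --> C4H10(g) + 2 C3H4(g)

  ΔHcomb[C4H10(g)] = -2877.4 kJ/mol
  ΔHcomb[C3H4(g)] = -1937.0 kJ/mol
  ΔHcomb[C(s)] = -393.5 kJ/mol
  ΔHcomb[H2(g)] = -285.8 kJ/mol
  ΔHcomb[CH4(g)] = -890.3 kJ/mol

Using ΔH = Σ nΔHc°(reactants) − Σ nΔHc°(products):
= [8·(-393.5) + 5·(-285.8) + 2·(-890.3)] − [1·(-2877.4) + 2·(-1937.0)]
= 393.8 kJ/mol

ΔH° = 393.8 kJ/mol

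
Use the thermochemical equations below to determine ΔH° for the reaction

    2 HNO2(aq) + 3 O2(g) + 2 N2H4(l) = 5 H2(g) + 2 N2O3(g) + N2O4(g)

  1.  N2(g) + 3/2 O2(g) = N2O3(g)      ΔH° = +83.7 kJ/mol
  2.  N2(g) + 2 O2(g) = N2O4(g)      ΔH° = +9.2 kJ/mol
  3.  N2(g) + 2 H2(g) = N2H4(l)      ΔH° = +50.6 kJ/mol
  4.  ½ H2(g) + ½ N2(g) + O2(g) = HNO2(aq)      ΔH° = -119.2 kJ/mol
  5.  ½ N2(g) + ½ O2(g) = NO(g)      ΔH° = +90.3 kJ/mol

eq. 1 × 2: (2)·(+83.7) = +167.4 kJ/mol
eq. 2 as written: +9.2 kJ/mol
eq. 3 reversed and × 2: (-2)·(+50.6) = -101.2 kJ/mol
eq. 4 reversed and × 2: (-2)·(-119.2) = +238.4 kJ/mol
eq. 5: not needed.
By Hess's law, ΔH° = (+167.4) + (+9.2) + (-101.2) + (+238.4) = 313.8 kJ/mol

ΔH° = 313.8 kJ/mol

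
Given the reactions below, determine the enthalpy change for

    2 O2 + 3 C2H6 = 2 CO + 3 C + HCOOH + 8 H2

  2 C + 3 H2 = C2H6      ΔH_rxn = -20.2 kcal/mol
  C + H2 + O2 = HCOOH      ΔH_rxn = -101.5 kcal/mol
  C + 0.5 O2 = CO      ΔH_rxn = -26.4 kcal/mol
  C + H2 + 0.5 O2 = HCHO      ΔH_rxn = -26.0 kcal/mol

ΔH_rxn = -93.7 kcal/mol

equation 1 reversed and × 3: (-3)·(-20.2) = +60.6 kcal/mol
equation 2 as written: -101.5 kcal/mol
equation 3 × 2: (2)·(-26.4) = -52.8 kcal/mol
equation 4: not needed.
By Hess's law, ΔH_rxn = (-3)·(-20.2) + (1)·(-101.5) + (2)·(-26.4) = -93.7 kcal/mol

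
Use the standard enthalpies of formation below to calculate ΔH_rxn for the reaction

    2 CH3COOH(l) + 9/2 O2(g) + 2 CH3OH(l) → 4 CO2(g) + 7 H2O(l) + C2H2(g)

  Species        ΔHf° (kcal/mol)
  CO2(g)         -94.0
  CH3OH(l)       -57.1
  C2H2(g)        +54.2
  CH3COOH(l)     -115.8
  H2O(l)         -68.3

ΔH_rxn = -454.1 kcal/mol

Products: 4·(-94.0) + 7·(-68.3) + 1·(+54.2) = -799.9
Reactants: 2·(-115.8) + 9/2·(+0.0) + 2·(-57.1) = -345.8
ΔH_rxn = (-799.9) − (-345.8) = -454.1 kcal/mol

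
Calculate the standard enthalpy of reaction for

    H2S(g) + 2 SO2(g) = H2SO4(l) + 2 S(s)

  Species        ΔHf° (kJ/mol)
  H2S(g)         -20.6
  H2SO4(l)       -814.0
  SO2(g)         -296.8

ΔH°rxn = Σ nΔHf°(products) − Σ nΔHf°(reactants).
Products: 1·(-814.0) + 2·(+0.0) = -814.0
Reactants: 1·(-20.6) + 2·(-296.8) = -614.2
ΔH° = (-814.0) − (-614.2) = -199.8 kJ/mol

ΔH° = -199.8 kJ/mol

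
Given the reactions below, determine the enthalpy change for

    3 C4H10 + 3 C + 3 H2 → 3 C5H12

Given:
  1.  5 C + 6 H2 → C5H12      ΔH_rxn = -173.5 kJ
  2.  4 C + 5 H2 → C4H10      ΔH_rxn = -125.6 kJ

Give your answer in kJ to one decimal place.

ΔH_rxn = -143.7 kJ

eq. 1 × 3 (scale by 3 for the 3 C5H12): (3)·(-173.5) = -520.5 kJ
eq. 2 reversed and × 3 (C4H10 must end up as a reactant; scale by 3 for the 3 C4H10): (-3)·(-125.6) = +376.8 kJ
ΔH_rxn = (3)·(-173.5) + (-3)·(-125.6) = -143.7 kJ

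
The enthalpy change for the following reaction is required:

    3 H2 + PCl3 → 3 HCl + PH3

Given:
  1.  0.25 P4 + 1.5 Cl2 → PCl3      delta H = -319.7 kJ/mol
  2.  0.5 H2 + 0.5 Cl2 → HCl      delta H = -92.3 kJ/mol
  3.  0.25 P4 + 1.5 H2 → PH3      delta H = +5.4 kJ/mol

eq. 1 reversed (reverse to put PCl3 on the reactant side): +319.7 kJ/mol
eq. 2 × 3 (×3 to match 3 HCl in the target): (3)·(-92.3) = -276.9 kJ/mol
eq. 3 as written (PH3 already on the product side): +5.4 kJ/mol
Combining the equations, delta H = (+319.7) + (-276.9) + (+5.4) = 48.2 kJ/mol

delta H = 48.2 kJ/mol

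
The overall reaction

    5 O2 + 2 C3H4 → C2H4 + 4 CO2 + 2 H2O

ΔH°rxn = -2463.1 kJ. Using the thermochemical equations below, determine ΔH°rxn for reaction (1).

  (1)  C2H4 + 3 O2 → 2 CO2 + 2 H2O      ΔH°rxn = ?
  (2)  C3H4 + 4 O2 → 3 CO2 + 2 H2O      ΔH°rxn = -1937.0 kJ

ΔH°rxn = -1410.9 kJ

(1) reversed (C2H4 must end up as a product): contributes −x
(2) × 2 (scale by 2 for the 2 C3H4): (2)·(-1937.0) = -3874.0 kJ
-2463.1 = (-3874.0) − x
x = (-2463.1 − (-3874.0)) / (-1) = -1410.9 kJ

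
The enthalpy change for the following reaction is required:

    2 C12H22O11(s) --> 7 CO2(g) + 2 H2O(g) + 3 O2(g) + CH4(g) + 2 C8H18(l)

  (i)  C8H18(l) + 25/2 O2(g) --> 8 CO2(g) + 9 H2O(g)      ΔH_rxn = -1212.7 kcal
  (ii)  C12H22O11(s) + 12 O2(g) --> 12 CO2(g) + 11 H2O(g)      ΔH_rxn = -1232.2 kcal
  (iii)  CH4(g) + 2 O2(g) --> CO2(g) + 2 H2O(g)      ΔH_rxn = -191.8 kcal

ΔH_rxn = 152.8 kcal

(i) reversed and × 2: (-2)·(-1212.7) = +2425.4 kcal
(ii) × 2: (2)·(-1232.2) = -2464.4 kcal
(iii) reversed: +191.8 kcal
Summing the manipulated equations, ΔH_rxn = (-2)·(-1212.7) + (2)·(-1232.2) + (-1)·(-191.8) = 152.8 kcal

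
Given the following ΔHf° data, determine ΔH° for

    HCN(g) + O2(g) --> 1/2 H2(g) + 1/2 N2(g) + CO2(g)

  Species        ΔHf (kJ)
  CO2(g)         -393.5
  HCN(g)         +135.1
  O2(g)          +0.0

ΔH°rxn = Σ nΔHf°(products) − Σ nΔHf°(reactants).
Products: 1/2·(+0.0) + 1/2·(+0.0) + 1·(-393.5) = -393.5
Reactants: 1·(+135.1) + 1·(+0.0) = +135.1
ΔH° = (-393.5) − (+135.1) = -528.6 kJ

ΔH° = -528.6 kJ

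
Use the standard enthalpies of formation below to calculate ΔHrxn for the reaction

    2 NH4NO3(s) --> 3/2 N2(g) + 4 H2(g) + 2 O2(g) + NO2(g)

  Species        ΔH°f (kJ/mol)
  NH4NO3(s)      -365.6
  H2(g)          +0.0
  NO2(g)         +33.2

Products: 3/2·(+0.0) + 4·(+0.0) + 2·(+0.0) + 1·(+33.2) = +33.2
Reactants: 2·(-365.6) = -731.2
ΔHrxn = (+33.2) − (-731.2) = 764.4 kJ/mol

ΔHrxn = 764.4 kJ/mol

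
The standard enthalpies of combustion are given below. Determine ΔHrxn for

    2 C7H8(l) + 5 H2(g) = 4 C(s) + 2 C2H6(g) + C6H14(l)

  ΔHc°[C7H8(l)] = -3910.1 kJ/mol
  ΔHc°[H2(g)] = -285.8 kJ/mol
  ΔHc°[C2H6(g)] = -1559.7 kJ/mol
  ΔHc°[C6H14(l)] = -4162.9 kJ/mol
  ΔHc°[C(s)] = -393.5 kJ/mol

ΔHrxn = -392.9 kJ/mol

With combustion enthalpies, reactants minus products:
= [2·(-3910.1) + 5·(-285.8)] − [4·(-393.5) + 2·(-1559.7) + 1·(-4162.9)]
= -392.9 kJ/mol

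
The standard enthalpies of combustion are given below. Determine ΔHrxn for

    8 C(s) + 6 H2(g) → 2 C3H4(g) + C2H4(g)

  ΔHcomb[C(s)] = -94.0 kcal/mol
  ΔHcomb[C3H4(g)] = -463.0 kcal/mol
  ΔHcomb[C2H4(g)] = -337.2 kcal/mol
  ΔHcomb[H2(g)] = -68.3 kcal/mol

With combustion enthalpies, reactants minus products:
= [8·(-94.0) + 6·(-68.3)] − [2·(-463.0) + 1·(-337.2)]
= 101.4 kcal/mol

ΔHrxn = 101.4 kcal/mol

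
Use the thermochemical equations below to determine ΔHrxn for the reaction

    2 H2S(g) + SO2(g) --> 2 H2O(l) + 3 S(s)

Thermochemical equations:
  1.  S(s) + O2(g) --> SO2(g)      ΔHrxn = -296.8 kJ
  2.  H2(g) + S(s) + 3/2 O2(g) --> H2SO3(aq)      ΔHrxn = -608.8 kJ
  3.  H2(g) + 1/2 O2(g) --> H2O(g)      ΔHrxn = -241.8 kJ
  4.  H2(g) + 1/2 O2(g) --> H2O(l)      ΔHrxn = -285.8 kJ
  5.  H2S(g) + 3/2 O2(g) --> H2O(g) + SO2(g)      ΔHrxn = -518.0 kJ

ΔHrxn = -233.6 kJ

eq. 1 reversed and × 3: (-3)·(-296.8) = +890.4 kJ
eq. 2: not needed.
eq. 3 reversed and × 2: (-2)·(-241.8) = +483.6 kJ
eq. 4 × 2: (2)·(-285.8) = -571.6 kJ
eq. 5 × 2: (2)·(-518.0) = -1036.0 kJ
Since enthalpy is a state function, ΔHrxn = (-3)·(-296.8) + (-2)·(-241.8) + (2)·(-285.8) + (2)·(-518.0) = -233.6 kJ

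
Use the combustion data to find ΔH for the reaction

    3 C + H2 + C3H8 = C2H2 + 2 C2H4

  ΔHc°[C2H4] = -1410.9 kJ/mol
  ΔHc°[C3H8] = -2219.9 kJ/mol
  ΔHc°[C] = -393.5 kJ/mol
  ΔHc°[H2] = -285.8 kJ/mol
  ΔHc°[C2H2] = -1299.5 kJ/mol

With combustion enthalpies, reactants minus products:
= [3·(-393.5) + 1·(-285.8) + 1·(-2219.9)] − [1·(-1299.5) + 2·(-1410.9)]
= 435.1 kJ/mol

ΔH = 435.1 kJ/mol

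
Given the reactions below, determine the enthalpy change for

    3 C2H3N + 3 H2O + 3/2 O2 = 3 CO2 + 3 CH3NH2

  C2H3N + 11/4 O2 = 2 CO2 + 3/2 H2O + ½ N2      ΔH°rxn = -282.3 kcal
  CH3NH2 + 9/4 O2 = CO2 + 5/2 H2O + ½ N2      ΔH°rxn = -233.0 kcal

equation 1 × 3 (×3 to match 3 C2H3N in the target): (3)·(-282.3) = -846.9 kcal
equation 2 reversed and × 3 (reverse to put CH3NH2 on the product side; ×3 to match 3 CH3NH2 in the target): (-3)·(-233.0) = +699.0 kcal
Summing the manipulated equations, ΔH°rxn = (3)·(-282.3) + (-3)·(-233.0) = -147.9 kcal

ΔH°rxn = -147.9 kcal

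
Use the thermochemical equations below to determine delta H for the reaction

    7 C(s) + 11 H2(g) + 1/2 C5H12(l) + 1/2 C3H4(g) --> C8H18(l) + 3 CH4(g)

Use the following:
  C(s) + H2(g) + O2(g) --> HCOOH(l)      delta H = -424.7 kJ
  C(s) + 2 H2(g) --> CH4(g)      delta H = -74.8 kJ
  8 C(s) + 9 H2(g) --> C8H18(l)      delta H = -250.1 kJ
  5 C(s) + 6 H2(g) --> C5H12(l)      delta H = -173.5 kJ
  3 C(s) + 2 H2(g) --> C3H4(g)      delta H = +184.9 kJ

equation 1: not needed (HCOOH(l) appears nowhere else).
equation 2 × 3 (scale by 3 for the 3 CH4(g)): (3)·(-74.8) = -224.4 kJ
equation 3 as written (C8H18(l) already on the product side): -250.1 kJ
equation 4 reversed and × 1/2 (C5H12(l) must end up as a reactant; ×1/2 to match 1/2 C5H12(l) in the target): (-1/2)·(-173.5) = +86.75 kJ
equation 5 reversed and × 1/2 (reverse to put C3H4(g) on the reactant side; ×1/2 to match 1/2 C3H4(g) in the target): (-1/2)·(+184.9) = -92.45 kJ
delta H = (-224.4) + (-250.1) + (+86.75) + (-92.45) = -480.2 kJ

delta H = -480.2 kJ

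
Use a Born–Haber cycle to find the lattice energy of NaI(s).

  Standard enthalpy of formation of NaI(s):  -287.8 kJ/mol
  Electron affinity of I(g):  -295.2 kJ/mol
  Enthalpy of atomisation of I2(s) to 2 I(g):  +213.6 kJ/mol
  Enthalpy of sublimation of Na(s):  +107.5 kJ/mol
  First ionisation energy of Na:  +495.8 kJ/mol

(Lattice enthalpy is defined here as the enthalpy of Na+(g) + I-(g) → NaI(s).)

ΔHf° = 1·ΔHsub + 1·(ΣIE) + 1/2·D(I2) + 1·EA + U
-287.8 = 1·(+107.5) + 1·(+495.8) + 1/2·(+213.6) + 1·(-295.2) + U
U = -287.8 − (+414.9) = -702.7 kJ/mol

U = -702.7 kJ/mol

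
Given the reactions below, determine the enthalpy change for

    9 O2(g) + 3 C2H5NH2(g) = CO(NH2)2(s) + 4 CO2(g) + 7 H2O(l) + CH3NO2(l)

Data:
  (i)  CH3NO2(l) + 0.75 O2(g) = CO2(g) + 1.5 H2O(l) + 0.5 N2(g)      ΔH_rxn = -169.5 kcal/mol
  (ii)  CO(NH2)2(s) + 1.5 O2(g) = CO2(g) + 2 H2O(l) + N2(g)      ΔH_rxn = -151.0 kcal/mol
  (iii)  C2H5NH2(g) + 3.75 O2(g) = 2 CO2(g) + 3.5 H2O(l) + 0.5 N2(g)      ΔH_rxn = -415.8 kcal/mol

(i) reversed (CH3NO2(l) must end up as a product): +169.5 kcal/mol
(ii) reversed (reverse to put CO(NH2)2(s) on the product side): +151.0 kcal/mol
(iii) × 3 (×3 to match 3 C2H5NH2(g) in the target): (3)·(-415.8) = -1247.4 kcal/mol
ΔH_rxn = (-1)·(-169.5) + (-1)·(-151.0) + (3)·(-415.8) = -926.9 kcal/mol

ΔH_rxn = -926.9 kcal/mol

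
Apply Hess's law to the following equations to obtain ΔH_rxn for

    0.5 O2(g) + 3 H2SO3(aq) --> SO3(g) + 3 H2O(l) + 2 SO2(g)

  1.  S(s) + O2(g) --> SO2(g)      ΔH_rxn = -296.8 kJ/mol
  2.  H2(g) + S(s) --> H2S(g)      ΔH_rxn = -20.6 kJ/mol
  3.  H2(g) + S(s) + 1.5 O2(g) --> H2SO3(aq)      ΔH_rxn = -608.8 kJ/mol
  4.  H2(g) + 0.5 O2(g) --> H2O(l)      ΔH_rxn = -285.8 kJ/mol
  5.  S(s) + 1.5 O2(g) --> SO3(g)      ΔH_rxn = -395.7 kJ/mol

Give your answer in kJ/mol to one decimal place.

eq. 1 × 2 (×2 to match 2 SO2(g) in the target): (2)·(-296.8) = -593.6 kJ/mol
eq. 2: not needed (H2S(g) appears nowhere else).
eq. 3 reversed and × 3 (reverse to put H2SO3(aq) on the reactant side; ×3 to match 3 H2SO3(aq) in the target): (-3)·(-608.8) = +1826.4 kJ/mol
eq. 4 × 3 (scale by 3 for the 3 H2O(l)): (3)·(-285.8) = -857.4 kJ/mol
eq. 5 as written (SO3(g) already on the product side): -395.7 kJ/mol
ΔH_rxn = (-593.6) + (+1826.4) + (-857.4) + (-395.7) = -20.3 kJ/mol

ΔH_rxn = -20.3 kJ/mol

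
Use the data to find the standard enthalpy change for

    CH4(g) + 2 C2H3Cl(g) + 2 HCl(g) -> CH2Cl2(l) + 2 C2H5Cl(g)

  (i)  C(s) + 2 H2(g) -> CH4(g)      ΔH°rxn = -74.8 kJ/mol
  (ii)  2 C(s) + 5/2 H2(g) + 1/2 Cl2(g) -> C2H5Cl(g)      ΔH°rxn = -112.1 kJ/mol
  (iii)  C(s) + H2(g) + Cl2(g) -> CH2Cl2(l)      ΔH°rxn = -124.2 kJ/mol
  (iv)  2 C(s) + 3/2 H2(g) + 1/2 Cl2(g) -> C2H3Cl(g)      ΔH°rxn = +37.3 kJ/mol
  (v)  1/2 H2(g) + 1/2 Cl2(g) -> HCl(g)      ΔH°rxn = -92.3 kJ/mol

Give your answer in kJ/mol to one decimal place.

(i) reversed (CH4(g) must end up as a reactant): +74.8 kJ/mol
(ii) × 2 (scale by 2 for the 2 C2H5Cl(g)): (2)·(-112.1) = -224.2 kJ/mol
(iii) as written (CH2Cl2(l) already on the product side): -124.2 kJ/mol
(iv) reversed and × 2 (C2H3Cl(g) must end up as a reactant; ×2 to match 2 C2H3Cl(g) in the target): (-2)·(+37.3) = -74.6 kJ/mol
(v) reversed and × 2 (reverse to put HCl(g) on the reactant side; ×2 to match 2 HCl(g) in the target): (-2)·(-92.3) = +184.6 kJ/mol
By Hess's law, ΔH°rxn = (-1)·(-74.8) + (2)·(-112.1) + (1)·(-124.2) + (-2)·(+37.3) + (-2)·(-92.3) = -163.6 kJ/mol

ΔH°rxn = -163.6 kJ/mol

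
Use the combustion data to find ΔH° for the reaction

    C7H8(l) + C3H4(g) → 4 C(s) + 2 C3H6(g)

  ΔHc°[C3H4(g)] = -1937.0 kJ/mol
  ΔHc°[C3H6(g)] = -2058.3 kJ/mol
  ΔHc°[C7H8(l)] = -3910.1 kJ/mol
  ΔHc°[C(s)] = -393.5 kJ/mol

ΔH° = -156.5 kJ/mol

Using ΔH = Σ nΔHc°(reactants) − Σ nΔHc°(products):
= [1·(-3910.1) + 1·(-1937.0)] − [4·(-393.5) + 2·(-2058.3)]
= -156.5 kJ/mol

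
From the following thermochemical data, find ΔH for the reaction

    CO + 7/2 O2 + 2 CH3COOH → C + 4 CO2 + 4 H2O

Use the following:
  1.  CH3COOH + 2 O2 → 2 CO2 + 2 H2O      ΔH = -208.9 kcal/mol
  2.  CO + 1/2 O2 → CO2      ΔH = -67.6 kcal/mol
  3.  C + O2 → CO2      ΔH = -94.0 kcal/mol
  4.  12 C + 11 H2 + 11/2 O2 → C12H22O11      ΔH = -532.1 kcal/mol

eq. 1 × 2: (2)·(-208.9) = -417.8 kcal/mol
eq. 2 as written: -67.6 kcal/mol
eq. 3 reversed: +94.0 kcal/mol
eq. 4: not needed.
Since enthalpy is a state function, ΔH = (-417.8) + (-67.6) + (+94.0) = -391.4 kcal/mol

ΔH = -391.4 kcal/mol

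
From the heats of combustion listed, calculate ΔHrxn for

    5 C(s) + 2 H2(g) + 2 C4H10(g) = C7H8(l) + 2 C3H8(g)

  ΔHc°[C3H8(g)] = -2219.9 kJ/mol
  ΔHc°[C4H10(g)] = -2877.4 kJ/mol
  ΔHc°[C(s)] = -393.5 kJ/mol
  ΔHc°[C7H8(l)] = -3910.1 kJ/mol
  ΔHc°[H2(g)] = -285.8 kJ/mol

Using ΔH = Σ nΔHc°(reactants) − Σ nΔHc°(products):
= [5·(-393.5) + 2·(-285.8) + 2·(-2877.4)] − [1·(-3910.1) + 2·(-2219.9)]
= 56.0 kJ/mol

ΔHrxn = 56.0 kJ/mol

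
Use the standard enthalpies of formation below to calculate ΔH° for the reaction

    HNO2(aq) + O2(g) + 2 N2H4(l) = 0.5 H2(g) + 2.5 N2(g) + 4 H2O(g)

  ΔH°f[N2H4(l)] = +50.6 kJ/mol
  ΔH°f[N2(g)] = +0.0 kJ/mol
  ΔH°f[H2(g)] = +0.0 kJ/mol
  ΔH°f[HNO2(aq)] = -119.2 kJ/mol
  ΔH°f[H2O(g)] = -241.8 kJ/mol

ΔH°rxn = Σ nΔHf°(products) − Σ nΔHf°(reactants).
Products: 1/2·(+0.0) + 5/2·(+0.0) + 4·(-241.8) = -967.2
Reactants: 1·(-119.2) + 1·(+0.0) + 2·(+50.6) = -18.0
ΔH° = (-967.2) − (-18.0) = -949.2 kJ/mol

ΔH° = -949.2 kJ/mol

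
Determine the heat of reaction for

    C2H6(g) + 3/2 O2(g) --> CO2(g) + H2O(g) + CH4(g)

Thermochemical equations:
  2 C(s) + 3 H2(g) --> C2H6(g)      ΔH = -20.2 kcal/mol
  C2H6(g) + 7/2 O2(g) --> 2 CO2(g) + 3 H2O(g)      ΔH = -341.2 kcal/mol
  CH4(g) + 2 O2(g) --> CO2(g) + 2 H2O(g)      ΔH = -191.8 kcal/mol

equation 1: not needed.
equation 2 as written: -341.2 kcal/mol
equation 3 reversed: +191.8 kcal/mol
Since enthalpy is a state function, ΔH = (1)·(-341.2) + (-1)·(-191.8) = -149.4 kcal/mol

ΔH = -149.4 kcal/mol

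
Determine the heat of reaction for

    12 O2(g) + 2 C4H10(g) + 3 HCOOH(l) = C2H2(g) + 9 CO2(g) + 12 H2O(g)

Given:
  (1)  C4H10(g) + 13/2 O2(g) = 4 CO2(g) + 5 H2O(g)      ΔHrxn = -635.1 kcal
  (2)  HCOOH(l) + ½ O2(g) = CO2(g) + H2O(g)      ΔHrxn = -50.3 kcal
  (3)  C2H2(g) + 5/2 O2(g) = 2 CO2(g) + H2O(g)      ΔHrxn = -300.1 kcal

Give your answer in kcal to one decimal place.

(1) × 2: (2)·(-635.1) = -1270.2 kcal
(2) × 3: (3)·(-50.3) = -150.9 kcal
(3) reversed: +300.1 kcal
ΔHrxn = (2)·(-635.1) + (3)·(-50.3) + (-1)·(-300.1) = -1121.0 kcal

ΔHrxn = -1121.0 kcal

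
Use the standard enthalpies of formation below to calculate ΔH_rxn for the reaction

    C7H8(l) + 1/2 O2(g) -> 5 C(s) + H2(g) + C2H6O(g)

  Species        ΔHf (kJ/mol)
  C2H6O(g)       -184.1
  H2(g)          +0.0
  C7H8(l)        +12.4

ΔH_rxn = -196.5 kJ/mol

Products: 5·(+0.0) + 1·(+0.0) + 1·(-184.1) = -184.1
Reactants: 1·(+12.4) + 1/2·(+0.0) = +12.4
ΔH_rxn = (-184.1) − (+12.4) = -196.5 kJ/mol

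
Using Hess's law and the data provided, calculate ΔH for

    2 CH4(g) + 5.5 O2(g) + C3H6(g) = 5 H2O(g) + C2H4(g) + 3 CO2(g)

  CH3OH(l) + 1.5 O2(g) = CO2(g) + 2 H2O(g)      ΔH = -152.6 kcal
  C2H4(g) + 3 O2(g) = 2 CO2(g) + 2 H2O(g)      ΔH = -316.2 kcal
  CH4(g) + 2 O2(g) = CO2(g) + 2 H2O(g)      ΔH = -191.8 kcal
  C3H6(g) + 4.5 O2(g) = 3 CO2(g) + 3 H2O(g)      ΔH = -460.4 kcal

equation 1: not needed (CH3OH(l) appears nowhere else).
equation 2 reversed (C2H4(g) must end up as a product): +316.2 kcal
equation 3 × 2 (scale by 2 for the 2 CH4(g)): (2)·(-191.8) = -383.6 kcal
equation 4 as written (C3H6(g) already on the reactant side): -460.4 kcal
Combining the equations, ΔH = (-1)·(-316.2) + (2)·(-191.8) + (1)·(-460.4) = -527.8 kcal

ΔH = -527.8 kcal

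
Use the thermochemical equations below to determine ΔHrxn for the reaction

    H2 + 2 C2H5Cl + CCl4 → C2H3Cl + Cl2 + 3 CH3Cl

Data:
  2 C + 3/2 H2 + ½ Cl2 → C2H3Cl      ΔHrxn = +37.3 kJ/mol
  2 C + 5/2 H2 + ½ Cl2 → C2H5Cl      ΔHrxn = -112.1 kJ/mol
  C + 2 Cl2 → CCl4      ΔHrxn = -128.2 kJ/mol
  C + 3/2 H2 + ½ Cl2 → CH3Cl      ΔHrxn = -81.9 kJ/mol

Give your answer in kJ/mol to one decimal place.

equation 1 as written: +37.3 kJ/mol
equation 2 reversed and × 2: (-2)·(-112.1) = +224.2 kJ/mol
equation 3 reversed: +128.2 kJ/mol
equation 4 × 3: (3)·(-81.9) = -245.7 kJ/mol
ΔHrxn = (1)·(+37.3) + (-2)·(-112.1) + (-1)·(-128.2) + (3)·(-81.9) = 144.0 kJ/mol

ΔHrxn = 144.0 kJ/mol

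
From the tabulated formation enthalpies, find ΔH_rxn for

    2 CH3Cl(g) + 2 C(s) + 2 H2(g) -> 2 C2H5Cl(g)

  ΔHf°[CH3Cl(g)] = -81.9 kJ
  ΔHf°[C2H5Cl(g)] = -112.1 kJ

ΔH_rxn = -60.4 kJ

Products: 2·(-112.1) = -224.2
Reactants: 2·(-81.9) + 2·(+0.0) + 2·(+0.0) = -163.8
ΔH_rxn = (-224.2) − (-163.8) = -60.4 kJ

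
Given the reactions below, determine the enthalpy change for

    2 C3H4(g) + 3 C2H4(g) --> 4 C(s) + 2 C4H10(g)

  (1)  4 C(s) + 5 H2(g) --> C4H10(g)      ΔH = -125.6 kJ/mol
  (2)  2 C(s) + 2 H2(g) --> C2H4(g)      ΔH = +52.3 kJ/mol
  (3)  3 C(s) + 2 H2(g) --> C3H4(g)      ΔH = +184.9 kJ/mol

(1) × 2 (scale by 2 for the 2 C4H10(g)): (2)·(-125.6) = -251.2 kJ/mol
(2) reversed and × 3 (reverse to put C2H4(g) on the reactant side; scale by 3 for the 3 C2H4(g)): (-3)·(+52.3) = -156.9 kJ/mol
(3) reversed and × 2 (C3H4(g) must end up as a reactant; ×2 to match 2 C3H4(g) in the target): (-2)·(+184.9) = -369.8 kJ/mol
Since enthalpy is a state function, ΔH = (-251.2) + (-156.9) + (-369.8) = -777.9 kJ/mol

ΔH = -777.9 kJ/mol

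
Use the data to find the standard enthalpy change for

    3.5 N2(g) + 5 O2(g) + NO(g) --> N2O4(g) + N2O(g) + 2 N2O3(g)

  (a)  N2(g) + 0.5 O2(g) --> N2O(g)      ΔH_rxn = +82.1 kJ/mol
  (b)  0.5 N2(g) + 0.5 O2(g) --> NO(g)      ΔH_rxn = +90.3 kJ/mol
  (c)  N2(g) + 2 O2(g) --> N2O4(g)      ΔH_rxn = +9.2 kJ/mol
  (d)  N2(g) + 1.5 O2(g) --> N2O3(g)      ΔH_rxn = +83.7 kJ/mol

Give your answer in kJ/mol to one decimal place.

ΔH_rxn = 168.4 kJ/mol

(a) as written: +82.1 kJ/mol
(b) reversed: -90.3 kJ/mol
(c) as written: +9.2 kJ/mol
(d) × 2: (2)·(+83.7) = +167.4 kJ/mol
By Hess's law, ΔH_rxn = (1)·(+82.1) + (-1)·(+90.3) + (1)·(+9.2) + (2)·(+83.7) = 168.4 kJ/mol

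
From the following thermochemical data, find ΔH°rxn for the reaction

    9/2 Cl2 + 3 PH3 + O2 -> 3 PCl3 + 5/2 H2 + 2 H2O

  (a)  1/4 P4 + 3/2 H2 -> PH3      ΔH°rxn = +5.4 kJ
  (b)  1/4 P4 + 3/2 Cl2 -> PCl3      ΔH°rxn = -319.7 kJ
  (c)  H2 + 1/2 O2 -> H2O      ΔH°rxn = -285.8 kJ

ΔH°rxn = -1546.9 kJ

(a) reversed and × 3: (-3)·(+5.4) = -16.2 kJ
(b) × 3: (3)·(-319.7) = -959.1 kJ
(c) × 2: (2)·(-285.8) = -571.6 kJ
Combining the equations, ΔH°rxn = (-16.2) + (-959.1) + (-571.6) = -1546.9 kJ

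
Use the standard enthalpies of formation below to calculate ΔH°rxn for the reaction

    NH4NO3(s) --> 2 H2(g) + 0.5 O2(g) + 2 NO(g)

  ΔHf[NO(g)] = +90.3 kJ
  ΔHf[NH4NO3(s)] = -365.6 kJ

Products: 2·(+0.0) + 1/2·(+0.0) + 2·(+90.3) = +180.6
Reactants: 1·(-365.6) = -365.6
ΔH°rxn = (+180.6) − (-365.6) = 546.2 kJ

ΔH°rxn = 546.2 kJ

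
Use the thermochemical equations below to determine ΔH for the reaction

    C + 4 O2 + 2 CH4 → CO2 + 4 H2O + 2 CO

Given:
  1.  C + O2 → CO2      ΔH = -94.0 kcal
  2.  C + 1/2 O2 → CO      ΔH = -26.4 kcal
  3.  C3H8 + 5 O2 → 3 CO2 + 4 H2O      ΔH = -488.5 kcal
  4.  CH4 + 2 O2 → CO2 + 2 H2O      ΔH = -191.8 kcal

eq. 1 reversed: +94.0 kcal
eq. 2 × 2: (2)·(-26.4) = -52.8 kcal
eq. 3: not needed.
eq. 4 × 2: (2)·(-191.8) = -383.6 kcal
By Hess's law, ΔH = (+94.0) + (-52.8) + (-383.6) = -342.4 kcal

ΔH = -342.4 kcal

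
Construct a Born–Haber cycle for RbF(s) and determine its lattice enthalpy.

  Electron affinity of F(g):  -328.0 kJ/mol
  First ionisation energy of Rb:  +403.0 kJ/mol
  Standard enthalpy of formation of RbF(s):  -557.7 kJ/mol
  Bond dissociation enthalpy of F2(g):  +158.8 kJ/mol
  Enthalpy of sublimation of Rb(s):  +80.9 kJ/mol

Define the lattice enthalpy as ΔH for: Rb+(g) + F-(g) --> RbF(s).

U = -793.0 kJ/mol

ΔHf° = 1·ΔHsub + 1·(ΣIE) + 1/2·D(F2) + 1·EA + U
-557.7 = 1·(+80.9) + 1·(+403.0) + 1/2·(+158.8) + 1·(-328.0) + U
U = -557.7 − (+235.3) = -793.0 kJ/mol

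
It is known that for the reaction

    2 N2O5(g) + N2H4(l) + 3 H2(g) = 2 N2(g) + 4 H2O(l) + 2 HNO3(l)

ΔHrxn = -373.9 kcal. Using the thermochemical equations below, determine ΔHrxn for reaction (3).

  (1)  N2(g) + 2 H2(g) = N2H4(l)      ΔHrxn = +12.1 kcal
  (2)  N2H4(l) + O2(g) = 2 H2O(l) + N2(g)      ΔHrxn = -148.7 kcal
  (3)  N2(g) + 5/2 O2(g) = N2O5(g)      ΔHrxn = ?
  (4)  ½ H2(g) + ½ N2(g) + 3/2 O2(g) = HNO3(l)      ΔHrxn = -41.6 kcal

ΔHrxn = 2.7 kcal

(1) as written: +12.1 kcal
(2) × 2 (scale by 2 for the 4 H2O(l)): (2)·(-148.7) = -297.4 kcal
(3) reversed and × 2 (reverse to put N2O5(g) on the reactant side; scale by 2 for the 2 N2O5(g)): contributes −2·x
(4) × 2 (scale by 2 for the 2 HNO3(l)): (2)·(-41.6) = -83.2 kcal
-373.9 = (+12.1) + (-297.4) + (-83.2) − 2·x
x = (-373.9 − (-368.5)) / (-2) = 2.7 kcal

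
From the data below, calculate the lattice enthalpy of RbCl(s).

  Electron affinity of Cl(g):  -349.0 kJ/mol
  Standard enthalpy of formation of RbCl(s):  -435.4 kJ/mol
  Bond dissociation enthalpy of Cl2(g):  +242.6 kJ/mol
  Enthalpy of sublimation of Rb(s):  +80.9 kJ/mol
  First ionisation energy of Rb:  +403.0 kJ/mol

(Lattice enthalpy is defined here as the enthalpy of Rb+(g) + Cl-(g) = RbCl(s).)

ΔHf° = 1·ΔHsub + 1·(ΣIE) + 1/2·D(Cl2) + 1·EA + U
-435.4 = 1·(+80.9) + 1·(+403.0) + 1/2·(+242.6) + 1·(-349.0) + U
U = -435.4 − (+256.2) = -691.6 kJ/mol

U = -691.6 kJ/mol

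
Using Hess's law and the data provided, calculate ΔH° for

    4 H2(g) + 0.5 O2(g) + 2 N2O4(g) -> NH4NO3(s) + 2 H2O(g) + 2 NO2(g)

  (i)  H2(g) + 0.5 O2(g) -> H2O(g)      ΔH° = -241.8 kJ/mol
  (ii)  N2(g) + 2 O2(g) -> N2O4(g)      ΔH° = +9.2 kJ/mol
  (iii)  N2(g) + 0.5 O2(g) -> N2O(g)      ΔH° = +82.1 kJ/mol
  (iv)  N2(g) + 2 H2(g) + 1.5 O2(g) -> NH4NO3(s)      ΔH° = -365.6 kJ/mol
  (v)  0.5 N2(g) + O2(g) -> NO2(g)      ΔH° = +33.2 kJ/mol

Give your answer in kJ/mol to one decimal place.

(i) × 2 (scale by 2 for the 2 H2O(g)): (2)·(-241.8) = -483.6 kJ/mol
(ii) reversed and × 2 (N2O4(g) must end up as a reactant; ×2 to match 2 N2O4(g) in the target): (-2)·(+9.2) = -18.4 kJ/mol
(iii): not needed (N2O(g) appears nowhere else).
(iv) as written (NH4NO3(s) already on the product side): -365.6 kJ/mol
(v) × 2 (×2 to match 2 NO2(g) in the target): (2)·(+33.2) = +66.4 kJ/mol
Summing the manipulated equations, ΔH° = (-483.6) + (-18.4) + (-365.6) + (+66.4) = -801.2 kJ/mol

ΔH° = -801.2 kJ/mol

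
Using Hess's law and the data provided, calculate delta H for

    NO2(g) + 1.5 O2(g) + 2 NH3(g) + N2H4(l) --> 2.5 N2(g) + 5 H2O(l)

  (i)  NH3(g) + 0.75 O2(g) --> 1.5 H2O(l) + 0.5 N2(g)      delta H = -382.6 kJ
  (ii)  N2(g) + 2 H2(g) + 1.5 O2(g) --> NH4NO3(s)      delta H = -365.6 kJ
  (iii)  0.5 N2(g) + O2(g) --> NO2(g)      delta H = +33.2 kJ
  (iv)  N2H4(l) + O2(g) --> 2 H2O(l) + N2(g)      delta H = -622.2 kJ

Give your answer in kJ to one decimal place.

delta H = -1420.6 kJ

(i) × 2 (×2 to match 2 NH3(g) in the target): (2)·(-382.6) = -765.2 kJ
(ii): not needed (NH4NO3(s) appears nowhere else).
(iii) reversed (reverse to put NO2(g) on the reactant side): -33.2 kJ
(iv) as written (N2H4(l) already on the reactant side): -622.2 kJ
By Hess's law, delta H = (-765.2) + (-33.2) + (-622.2) = -1420.6 kJ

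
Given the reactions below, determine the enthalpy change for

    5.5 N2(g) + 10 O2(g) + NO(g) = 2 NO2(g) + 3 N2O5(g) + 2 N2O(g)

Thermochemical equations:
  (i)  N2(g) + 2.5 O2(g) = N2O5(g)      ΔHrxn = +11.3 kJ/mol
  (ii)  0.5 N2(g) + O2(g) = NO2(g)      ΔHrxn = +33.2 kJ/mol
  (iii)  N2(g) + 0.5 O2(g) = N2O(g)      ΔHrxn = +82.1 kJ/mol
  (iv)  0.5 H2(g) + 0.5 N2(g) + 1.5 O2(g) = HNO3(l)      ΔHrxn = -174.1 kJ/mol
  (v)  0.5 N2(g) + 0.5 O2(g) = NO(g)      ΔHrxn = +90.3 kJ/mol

ΔHrxn = 174.2 kJ/mol

(i) × 3 (scale by 3 for the 3 N2O5(g)): (3)·(+11.3) = +33.9 kJ/mol
(ii) × 2 (×2 to match 2 NO2(g) in the target): (2)·(+33.2) = +66.4 kJ/mol
(iii) × 2 (×2 to match 2 N2O(g) in the target): (2)·(+82.1) = +164.2 kJ/mol
(iv): not needed (H2(g) appears nowhere else).
(v) reversed (reverse to put NO(g) on the reactant side): -90.3 kJ/mol
ΔHrxn = (3)·(+11.3) + (2)·(+33.2) + (2)·(+82.1) + (-1)·(+90.3) = 174.2 kJ/mol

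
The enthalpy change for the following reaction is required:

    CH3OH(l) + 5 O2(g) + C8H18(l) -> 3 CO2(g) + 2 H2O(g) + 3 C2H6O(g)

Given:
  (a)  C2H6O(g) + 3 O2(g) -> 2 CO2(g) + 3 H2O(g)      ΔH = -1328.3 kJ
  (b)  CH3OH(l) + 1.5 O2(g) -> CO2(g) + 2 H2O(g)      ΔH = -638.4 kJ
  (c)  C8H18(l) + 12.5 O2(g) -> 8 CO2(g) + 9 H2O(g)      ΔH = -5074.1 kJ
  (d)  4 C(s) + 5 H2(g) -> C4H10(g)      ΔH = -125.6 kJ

ΔH = -1727.6 kJ

(a) reversed and × 3 (C2H6O(g) must end up as a product; scale by 3 for the 3 C2H6O(g)): (-3)·(-1328.3) = +3984.9 kJ
(b) as written (CH3OH(l) already on the reactant side): -638.4 kJ
(c) as written (C8H18(l) already on the reactant side): -5074.1 kJ
(d): not needed (H2(g) appears nowhere else).
ΔH = (+3984.9) + (-638.4) + (-5074.1) = -1727.6 kJ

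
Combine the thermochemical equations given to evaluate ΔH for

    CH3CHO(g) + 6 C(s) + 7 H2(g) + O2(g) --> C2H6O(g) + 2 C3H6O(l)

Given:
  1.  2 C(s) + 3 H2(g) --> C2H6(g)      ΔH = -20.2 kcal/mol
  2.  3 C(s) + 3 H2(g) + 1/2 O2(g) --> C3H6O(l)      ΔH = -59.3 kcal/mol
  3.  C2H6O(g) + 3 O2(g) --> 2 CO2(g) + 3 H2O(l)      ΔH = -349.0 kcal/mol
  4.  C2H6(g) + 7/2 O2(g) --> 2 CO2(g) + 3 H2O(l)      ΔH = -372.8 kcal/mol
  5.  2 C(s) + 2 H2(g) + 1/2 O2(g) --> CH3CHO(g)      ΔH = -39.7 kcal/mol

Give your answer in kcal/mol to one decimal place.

ΔH = -122.9 kcal/mol

eq. 1 as written: -20.2 kcal/mol
eq. 2 × 2: (2)·(-59.3) = -118.6 kcal/mol
eq. 3 reversed: +349.0 kcal/mol
eq. 4 as written: -372.8 kcal/mol
eq. 5 reversed: +39.7 kcal/mol
ΔH = (-20.2) + (-118.6) + (+349.0) + (-372.8) + (+39.7) = -122.9 kcal/mol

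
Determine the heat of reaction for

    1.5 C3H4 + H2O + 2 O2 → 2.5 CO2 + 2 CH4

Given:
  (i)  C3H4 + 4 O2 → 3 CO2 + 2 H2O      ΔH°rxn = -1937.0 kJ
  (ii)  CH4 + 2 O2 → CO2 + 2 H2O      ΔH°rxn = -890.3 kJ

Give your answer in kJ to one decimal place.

(i) × 3/2 (×3/2 to match 3/2 C3H4 in the target): (3/2)·(-1937.0) = -2905.5 kJ
(ii) reversed and × 2 (reverse to put CH4 on the product side; ×2 to match 2 CH4 in the target): (-2)·(-890.3) = +1780.6 kJ
ΔH°rxn = (-2905.5) + (+1780.6) = -1124.9 kJ

ΔH°rxn = -1124.9 kJ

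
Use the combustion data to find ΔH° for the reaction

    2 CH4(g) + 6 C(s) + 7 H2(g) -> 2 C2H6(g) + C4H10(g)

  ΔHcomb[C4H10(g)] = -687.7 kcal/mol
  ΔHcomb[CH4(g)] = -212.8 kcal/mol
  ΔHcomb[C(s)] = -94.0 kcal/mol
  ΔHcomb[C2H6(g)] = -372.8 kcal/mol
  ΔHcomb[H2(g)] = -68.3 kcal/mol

Using ΔH = Σ nΔHc°(reactants) − Σ nΔHc°(products):
= [2·(-212.8) + 6·(-94.0) + 7·(-68.3)] − [2·(-372.8) + 1·(-687.7)]
= -34.4 kcal/mol

ΔH° = -34.4 kcal/mol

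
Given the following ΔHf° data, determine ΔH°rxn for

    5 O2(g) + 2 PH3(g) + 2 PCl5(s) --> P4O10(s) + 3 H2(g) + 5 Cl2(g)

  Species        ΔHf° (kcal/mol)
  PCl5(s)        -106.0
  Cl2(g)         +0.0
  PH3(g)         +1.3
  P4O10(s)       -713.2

ΔH°rxn = -503.8 kcal/mol

Products: 1·(-713.2) + 3·(+0.0) + 5·(+0.0) = -713.2
Reactants: 5·(+0.0) + 2·(+1.3) + 2·(-106.0) = -209.4
ΔH°rxn = (-713.2) − (-209.4) = -503.8 kcal/mol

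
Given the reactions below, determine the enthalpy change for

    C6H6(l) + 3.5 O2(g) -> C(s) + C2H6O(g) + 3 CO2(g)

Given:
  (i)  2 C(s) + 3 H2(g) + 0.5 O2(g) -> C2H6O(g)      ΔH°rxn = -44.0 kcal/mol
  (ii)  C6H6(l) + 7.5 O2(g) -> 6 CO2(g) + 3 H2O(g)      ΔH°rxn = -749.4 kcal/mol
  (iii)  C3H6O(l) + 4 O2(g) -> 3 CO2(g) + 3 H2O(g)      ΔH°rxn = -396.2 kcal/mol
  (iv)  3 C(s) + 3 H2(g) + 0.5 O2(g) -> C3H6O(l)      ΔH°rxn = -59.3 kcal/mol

(i) as written (C2H6O(g) already on the product side): -44.0 kcal/mol
(ii) as written (C6H6(l) already on the reactant side): -749.4 kcal/mol
(iii) reversed: +396.2 kcal/mol
(iv) reversed: +59.3 kcal/mol
ΔH°rxn = (1)·(-44.0) + (1)·(-749.4) + (-1)·(-396.2) + (-1)·(-59.3) = -337.9 kcal/mol

ΔH°rxn = -337.9 kcal/mol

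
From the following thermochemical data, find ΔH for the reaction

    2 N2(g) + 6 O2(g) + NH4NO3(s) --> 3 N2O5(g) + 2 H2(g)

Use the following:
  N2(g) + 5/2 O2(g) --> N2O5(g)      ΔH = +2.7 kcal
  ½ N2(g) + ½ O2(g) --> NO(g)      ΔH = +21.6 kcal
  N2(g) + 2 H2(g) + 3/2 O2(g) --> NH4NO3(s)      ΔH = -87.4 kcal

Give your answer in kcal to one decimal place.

equation 1 × 3 (×3 to match 3 N2O5(g) in the target): (3)·(+2.7) = +8.1 kcal
equation 2: not needed (NO(g) appears nowhere else).
equation 3 reversed (NH4NO3(s) must end up as a reactant): +87.4 kcal
Since enthalpy is a state function, ΔH = (+8.1) + (+87.4) = 95.5 kcal

ΔH = 95.5 kcal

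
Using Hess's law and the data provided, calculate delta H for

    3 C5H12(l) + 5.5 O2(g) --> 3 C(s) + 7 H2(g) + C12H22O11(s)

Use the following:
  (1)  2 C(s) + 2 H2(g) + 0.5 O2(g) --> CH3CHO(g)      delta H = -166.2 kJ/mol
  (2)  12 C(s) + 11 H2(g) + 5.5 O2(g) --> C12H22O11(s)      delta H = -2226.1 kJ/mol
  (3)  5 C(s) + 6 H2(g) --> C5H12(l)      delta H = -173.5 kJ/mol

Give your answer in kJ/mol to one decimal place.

delta H = -1705.6 kJ/mol

(1): not needed (CH3CHO(g) appears nowhere else).
(2) as written (C12H22O11(s) already on the product side): -2226.1 kJ/mol
(3) reversed and × 3 (reverse to put C5H12(l) on the reactant side; scale by 3 for the 3 C5H12(l)): (-3)·(-173.5) = +520.5 kJ/mol
delta H = (-2226.1) + (+520.5) = -1705.6 kJ/mol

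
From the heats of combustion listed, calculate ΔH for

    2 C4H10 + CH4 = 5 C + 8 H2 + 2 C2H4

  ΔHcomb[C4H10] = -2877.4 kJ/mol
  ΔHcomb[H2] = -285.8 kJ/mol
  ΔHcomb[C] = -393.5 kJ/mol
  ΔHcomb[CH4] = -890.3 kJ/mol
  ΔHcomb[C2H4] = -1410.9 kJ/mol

Using ΔH = Σ nΔHc°(reactants) − Σ nΔHc°(products):
= [2·(-2877.4) + 1·(-890.3)] − [5·(-393.5) + 8·(-285.8) + 2·(-1410.9)]
= 430.6 kJ/mol

ΔH = 430.6 kJ/mol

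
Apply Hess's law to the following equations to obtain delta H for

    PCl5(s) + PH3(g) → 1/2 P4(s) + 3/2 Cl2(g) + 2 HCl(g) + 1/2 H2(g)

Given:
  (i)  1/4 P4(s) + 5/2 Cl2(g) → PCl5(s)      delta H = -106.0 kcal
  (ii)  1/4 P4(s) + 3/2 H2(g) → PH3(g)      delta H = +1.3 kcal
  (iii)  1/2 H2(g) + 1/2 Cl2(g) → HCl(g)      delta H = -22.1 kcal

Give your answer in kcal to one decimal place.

delta H = 60.5 kcal

(i) reversed: +106.0 kcal
(ii) reversed: -1.3 kcal
(iii) × 2: (2)·(-22.1) = -44.2 kcal
delta H = (+106.0) + (-1.3) + (-44.2) = 60.5 kcal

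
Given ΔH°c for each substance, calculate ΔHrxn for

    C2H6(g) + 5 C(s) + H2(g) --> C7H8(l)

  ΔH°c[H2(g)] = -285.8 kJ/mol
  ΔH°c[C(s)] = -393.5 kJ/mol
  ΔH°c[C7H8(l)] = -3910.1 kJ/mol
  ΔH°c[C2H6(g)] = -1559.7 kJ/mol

ΔHrxn = 97.1 kJ/mol

Using ΔH = Σ nΔHc°(reactants) − Σ nΔHc°(products):
= [1·(-1559.7) + 5·(-393.5) + 1·(-285.8)] − [1·(-3910.1)]
= 97.1 kJ/mol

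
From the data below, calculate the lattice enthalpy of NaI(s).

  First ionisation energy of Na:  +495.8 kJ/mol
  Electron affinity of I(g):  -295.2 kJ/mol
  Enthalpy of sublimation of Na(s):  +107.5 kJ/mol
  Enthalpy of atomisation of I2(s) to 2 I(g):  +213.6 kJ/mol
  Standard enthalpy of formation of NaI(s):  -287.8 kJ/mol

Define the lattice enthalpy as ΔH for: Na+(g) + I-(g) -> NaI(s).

U = -702.7 kJ/mol

ΔHf° = 1·ΔHsub + 1·(ΣIE) + 1/2·D(I2) + 1·EA + U
-287.8 = 1·(+107.5) + 1·(+495.8) + 1/2·(+213.6) + 1·(-295.2) + U
U = -287.8 − (+414.9) = -702.7 kJ/mol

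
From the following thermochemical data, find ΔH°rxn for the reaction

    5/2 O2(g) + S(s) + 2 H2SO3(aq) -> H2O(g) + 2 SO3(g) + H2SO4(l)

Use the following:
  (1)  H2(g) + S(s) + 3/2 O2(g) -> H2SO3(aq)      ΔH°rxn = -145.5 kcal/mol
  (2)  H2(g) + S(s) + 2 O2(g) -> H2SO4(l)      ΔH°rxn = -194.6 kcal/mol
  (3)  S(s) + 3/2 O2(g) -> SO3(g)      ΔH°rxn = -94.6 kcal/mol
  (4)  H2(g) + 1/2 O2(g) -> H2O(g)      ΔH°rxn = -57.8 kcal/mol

ΔH°rxn = -150.6 kcal/mol

(1) reversed and × 2 (H2SO3(aq) must end up as a reactant; ×2 to match 2 H2SO3(aq) in the target): (-2)·(-145.5) = +291.0 kcal/mol
(2) as written (H2SO4(l) already on the product side): -194.6 kcal/mol
(3) × 2 (scale by 2 for the 2 SO3(g)): (2)·(-94.6) = -189.2 kcal/mol
(4) as written (H2O(g) already on the product side): -57.8 kcal/mol
Combining the equations, ΔH°rxn = (+291.0) + (-194.6) + (-189.2) + (-57.8) = -150.6 kcal/mol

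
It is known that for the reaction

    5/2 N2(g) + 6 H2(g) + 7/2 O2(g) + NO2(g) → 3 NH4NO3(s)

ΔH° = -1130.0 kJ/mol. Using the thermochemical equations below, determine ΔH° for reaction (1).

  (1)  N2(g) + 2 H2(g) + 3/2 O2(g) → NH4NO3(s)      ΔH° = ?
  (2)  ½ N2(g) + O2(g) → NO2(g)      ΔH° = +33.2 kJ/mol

ΔH° = -365.6 kJ/mol

(1) × 3 (×3 to match 3 NH4NO3(s) in the target): contributes 3·x
(2) reversed (NO2(g) must end up as a reactant): -33.2 kJ/mol
-1130.0 = (-33.2) + 3·x
x = (-1130.0 − (-33.2)) / (3) = -365.6 kJ/mol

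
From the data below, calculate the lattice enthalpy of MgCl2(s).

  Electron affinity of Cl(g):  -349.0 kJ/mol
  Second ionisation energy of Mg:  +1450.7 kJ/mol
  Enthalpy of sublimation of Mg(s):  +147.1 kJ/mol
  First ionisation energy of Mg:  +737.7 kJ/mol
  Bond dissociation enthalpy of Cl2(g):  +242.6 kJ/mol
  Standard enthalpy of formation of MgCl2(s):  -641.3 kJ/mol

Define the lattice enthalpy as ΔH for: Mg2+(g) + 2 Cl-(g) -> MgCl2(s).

ΔHf° = 1·ΔHsub + 1·(ΣIE) + 1·D(Cl2) + 2·EA + U
-641.3 = 1·(+147.1) + 1·(+2188.4) + 1·(+242.6) + 2·(-349.0) + U
U = -641.3 − (+1880.1) = -2521.4 kJ/mol

U = -2521.4 kJ/mol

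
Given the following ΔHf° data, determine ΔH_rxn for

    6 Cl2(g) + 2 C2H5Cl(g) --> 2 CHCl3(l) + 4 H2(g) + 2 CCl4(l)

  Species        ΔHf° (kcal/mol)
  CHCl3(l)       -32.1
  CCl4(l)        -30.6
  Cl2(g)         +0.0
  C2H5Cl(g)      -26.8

ΔH°rxn = Σ nΔHf°(products) − Σ nΔHf°(reactants).
Products: 2·(-32.1) + 4·(+0.0) + 2·(-30.6) = -125.4
Reactants: 6·(+0.0) + 2·(-26.8) = -53.6
ΔH_rxn = (-125.4) − (-53.6) = -71.8 kcal/mol

ΔH_rxn = -71.8 kcal/mol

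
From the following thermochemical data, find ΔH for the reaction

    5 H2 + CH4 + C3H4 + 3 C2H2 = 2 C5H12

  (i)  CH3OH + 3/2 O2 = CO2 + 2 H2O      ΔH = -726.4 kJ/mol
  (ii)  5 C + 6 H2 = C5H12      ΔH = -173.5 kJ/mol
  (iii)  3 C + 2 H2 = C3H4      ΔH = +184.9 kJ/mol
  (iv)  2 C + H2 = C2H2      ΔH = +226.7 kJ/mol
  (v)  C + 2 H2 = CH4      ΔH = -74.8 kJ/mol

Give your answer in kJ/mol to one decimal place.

ΔH = -1137.2 kJ/mol

(i): not needed (O2 appears nowhere else).
(ii) × 2 (scale by 2 for the 2 C5H12): (2)·(-173.5) = -347.0 kJ/mol
(iii) reversed (C3H4 must end up as a reactant): -184.9 kJ/mol
(iv) reversed and × 3 (C2H2 must end up as a reactant; ×3 to match 3 C2H2 in the target): (-3)·(+226.7) = -680.1 kJ/mol
(v) reversed (CH4 must end up as a reactant): +74.8 kJ/mol
Summing the manipulated equations, ΔH = (-347.0) + (-184.9) + (-680.1) + (+74.8) = -1137.2 kJ/mol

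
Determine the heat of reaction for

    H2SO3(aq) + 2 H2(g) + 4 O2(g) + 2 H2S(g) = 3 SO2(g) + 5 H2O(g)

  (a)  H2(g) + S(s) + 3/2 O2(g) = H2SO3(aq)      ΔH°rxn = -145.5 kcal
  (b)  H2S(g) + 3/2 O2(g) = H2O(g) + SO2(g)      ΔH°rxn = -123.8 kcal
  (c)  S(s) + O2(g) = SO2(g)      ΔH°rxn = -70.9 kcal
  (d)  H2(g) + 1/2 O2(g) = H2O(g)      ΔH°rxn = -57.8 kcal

ΔH°rxn = -346.4 kcal

(a) reversed: +145.5 kcal
(b) × 2: (2)·(-123.8) = -247.6 kcal
(c) as written: -70.9 kcal
(d) × 3: (3)·(-57.8) = -173.4 kcal
Since enthalpy is a state function, ΔH°rxn = (+145.5) + (-247.6) + (-70.9) + (-173.4) = -346.4 kcal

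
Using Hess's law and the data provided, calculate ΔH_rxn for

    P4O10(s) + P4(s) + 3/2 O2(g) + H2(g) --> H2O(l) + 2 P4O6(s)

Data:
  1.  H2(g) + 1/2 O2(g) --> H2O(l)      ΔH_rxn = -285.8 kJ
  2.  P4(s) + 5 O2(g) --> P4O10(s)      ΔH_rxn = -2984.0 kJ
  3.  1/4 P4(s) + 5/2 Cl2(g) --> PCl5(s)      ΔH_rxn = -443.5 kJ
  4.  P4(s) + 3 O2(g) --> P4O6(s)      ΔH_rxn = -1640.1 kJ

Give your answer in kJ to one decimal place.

eq. 1 as written: -285.8 kJ
eq. 2 reversed: +2984.0 kJ
eq. 3: not needed.
eq. 4 × 2: (2)·(-1640.1) = -3280.2 kJ
Combining the equations, ΔH_rxn = (-285.8) + (+2984.0) + (-3280.2) = -582.0 kJ

ΔH_rxn = -582.0 kJ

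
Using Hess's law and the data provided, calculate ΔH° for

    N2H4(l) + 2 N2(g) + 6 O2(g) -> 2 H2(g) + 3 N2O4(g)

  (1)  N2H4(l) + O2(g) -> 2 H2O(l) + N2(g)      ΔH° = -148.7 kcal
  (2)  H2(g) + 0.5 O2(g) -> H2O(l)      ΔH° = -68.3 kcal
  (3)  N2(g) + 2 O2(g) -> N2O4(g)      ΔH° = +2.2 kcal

ΔH° = -5.5 kcal

(1) as written (N2H4(l) already on the reactant side): -148.7 kcal
(2) reversed and × 2 (H2(g) must end up as a product; ×2 to match 2 H2(g) in the target): (-2)·(-68.3) = +136.6 kcal
(3) × 3 (scale by 3 for the 3 N2O4(g)): (3)·(+2.2) = +6.6 kcal
ΔH° = (1)·(-148.7) + (-2)·(-68.3) + (3)·(+2.2) = -5.5 kcal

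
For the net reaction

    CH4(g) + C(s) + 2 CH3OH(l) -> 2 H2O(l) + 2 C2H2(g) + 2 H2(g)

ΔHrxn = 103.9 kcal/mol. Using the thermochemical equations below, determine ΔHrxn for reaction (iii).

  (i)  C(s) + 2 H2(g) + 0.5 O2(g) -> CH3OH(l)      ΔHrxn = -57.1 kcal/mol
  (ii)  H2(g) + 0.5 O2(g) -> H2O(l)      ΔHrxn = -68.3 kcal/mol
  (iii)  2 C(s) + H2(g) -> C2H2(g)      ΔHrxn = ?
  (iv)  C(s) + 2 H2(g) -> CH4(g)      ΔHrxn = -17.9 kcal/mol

ΔHrxn = 54.2 kcal/mol

(i) reversed and × 2 (CH3OH(l) must end up as a reactant; ×2 to match 2 CH3OH(l) in the target): (-2)·(-57.1) = +114.2 kcal/mol
(ii) × 2 (scale by 2 for the 2 H2O(l)): (2)·(-68.3) = -136.6 kcal/mol
(iii) × 2 (scale by 2 for the 2 C2H2(g)): contributes 2·x
(iv) reversed (reverse to put CH4(g) on the reactant side): +17.9 kcal/mol
+103.9 = (+114.2) + (-136.6) + (+17.9) + 2·x
x = (+103.9 − (-4.5)) / (2) = 54.2 kcal/mol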